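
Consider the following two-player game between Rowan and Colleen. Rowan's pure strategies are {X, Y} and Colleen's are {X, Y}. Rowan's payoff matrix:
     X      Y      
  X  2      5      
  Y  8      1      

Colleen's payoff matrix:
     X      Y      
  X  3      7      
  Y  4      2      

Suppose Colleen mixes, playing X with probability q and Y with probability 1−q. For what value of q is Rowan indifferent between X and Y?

q = 2/5

For Rowan to be willing to mix, Rowan must be indifferent between X and Y, which pins down Colleen's mix.
  Rowan's expected payoff from X: q·2 + (1−q)·5 = -3q + 5
  Rowan's expected payoff from Y: q·8 + (1−q)·1 = 7q + 1
  -3q + 5 = 7q + 1  ⇒  -10q = -4  ⇒  q = 2/5.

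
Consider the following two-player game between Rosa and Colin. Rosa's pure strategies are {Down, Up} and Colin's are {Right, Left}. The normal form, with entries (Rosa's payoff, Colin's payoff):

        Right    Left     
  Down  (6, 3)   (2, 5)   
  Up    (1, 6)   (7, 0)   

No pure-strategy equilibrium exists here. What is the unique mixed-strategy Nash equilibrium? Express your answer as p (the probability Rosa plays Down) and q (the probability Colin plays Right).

p = 3/4, q = 1/2

For Colin to be willing to mix, Colin must be indifferent between Right and Left, which pins down Rosa's mix.
  Colin's payoff from Right: p·3 + (1−p)·6 = -3p + 6
  Colin's payoff from Left: p·5 + (1−p)·0 = 5p
  -3p + 6 = 5p  ⇒  -8p = -6  ⇒  p = 3/4.
Colin's mix must leave Rosa indifferent between Down and Up.
  Rosa's payoff to Down: q·6 + (1−q)·2 = 4q + 2
  Rosa's payoff to Up: q·1 + (1−q)·7 = -6q + 7
  4q + 2 = -6q + 7  ⇒  10q = 5  ⇒  q = 1/2.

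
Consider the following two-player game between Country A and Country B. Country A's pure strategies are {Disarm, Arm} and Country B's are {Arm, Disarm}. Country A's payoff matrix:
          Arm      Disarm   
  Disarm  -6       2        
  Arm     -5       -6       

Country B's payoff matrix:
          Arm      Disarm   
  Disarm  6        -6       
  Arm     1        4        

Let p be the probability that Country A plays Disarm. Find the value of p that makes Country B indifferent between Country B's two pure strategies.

p = 1/5

For Country B to be willing to mix, Country B must be indifferent between Arm and Disarm, which pins down Country A's mix.
  Country B's payoff to Arm: p·6 + (1−p)·1 = 5p + 1
  Country B's payoff to Disarm: p·(-6) + (1−p)·4 = -10p + 4
  5p + 1 = -10p + 4  ⇒  15p = 3  ⇒  p = 1/5.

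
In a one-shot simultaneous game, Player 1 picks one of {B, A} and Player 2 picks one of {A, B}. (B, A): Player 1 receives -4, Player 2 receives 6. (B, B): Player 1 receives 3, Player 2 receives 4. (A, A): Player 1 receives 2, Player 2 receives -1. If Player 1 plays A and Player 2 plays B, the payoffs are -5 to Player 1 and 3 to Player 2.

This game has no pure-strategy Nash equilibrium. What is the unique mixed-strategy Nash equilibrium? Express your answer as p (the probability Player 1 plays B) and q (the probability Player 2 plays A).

Player 2's indifference between A and B determines Player 1's mixing probability p:
  Player 2's payoff from A: p·6 + (1−p)·(-1) = 7p - 1
  Player 2's payoff from B: p·4 + (1−p)·3 = p + 3
  7p - 1 = p + 3  ⇒  6p = 4  ⇒  p = 2/3.
Player 2's mix must leave Player 1 indifferent between B and A.
  Player 1's payoff to B: q·(-4) + (1−q)·3 = -7q + 3
  Player 1's payoff to A: q·2 + (1−q)·(-5) = 7q - 5
  -7q + 3 = 7q - 5  ⇒  -14q = -8  ⇒  q = 4/7.

p = 2/3, q = 4/7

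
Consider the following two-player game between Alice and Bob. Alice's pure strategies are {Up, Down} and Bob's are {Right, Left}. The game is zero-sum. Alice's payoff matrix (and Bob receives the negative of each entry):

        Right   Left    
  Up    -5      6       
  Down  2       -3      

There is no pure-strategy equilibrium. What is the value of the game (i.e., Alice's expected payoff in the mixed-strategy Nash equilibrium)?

Set Alice's expected payoff from Up equal to that from Down:
  Alice's payoff from Up: q·(-5) + (1−q)·6 = -11q + 6
  Alice's payoff from Down: q·2 + (1−q)·(-3) = 5q - 3
  -11q + 6 = 5q - 3  ⇒  -16q = -9  ⇒  q = 9/16.
The value is Alice's expected payoff against this mix (using Up): (9/16)·(-5) + (7/16)·6 = -3/16.

v = -3/16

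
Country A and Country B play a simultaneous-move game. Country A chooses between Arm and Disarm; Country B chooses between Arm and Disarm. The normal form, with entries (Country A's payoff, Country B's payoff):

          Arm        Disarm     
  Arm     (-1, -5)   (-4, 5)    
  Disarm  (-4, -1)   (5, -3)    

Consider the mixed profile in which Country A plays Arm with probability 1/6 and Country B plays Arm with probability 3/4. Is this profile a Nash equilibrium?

Yes

Check Country B's indifference given Country A's mix p = 1/6:
  payoff from Arm = -5/3; payoff from Disarm = -5/3 — equal.
Check Country A's indifference given Country B's mix q = 3/4:
  payoff from Arm = -7/4; payoff from Disarm = -7/4 — equal.
Both players are indifferent, so neither can profitably deviate.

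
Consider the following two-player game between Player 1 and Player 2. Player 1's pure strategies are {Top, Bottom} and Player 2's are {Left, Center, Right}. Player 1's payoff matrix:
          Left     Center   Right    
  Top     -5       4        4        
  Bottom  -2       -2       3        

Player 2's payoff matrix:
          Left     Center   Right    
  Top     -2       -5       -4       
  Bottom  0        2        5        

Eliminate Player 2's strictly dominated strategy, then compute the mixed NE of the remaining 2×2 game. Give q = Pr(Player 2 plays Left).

Player 2's strategy Center is strictly dominated by Right: -4 > -5 and 5 > 2. Eliminate Center.
For Player 1 to be willing to mix, Player 1 must be indifferent between Top and Bottom, which pins down Player 2's mix.
  Player 1's payoff from Top: q·(-5) + (1−q)·4 = -9q + 4
  Player 1's payoff from Bottom: q·(-2) + (1−q)·3 = -5q + 3
  -9q + 4 = -5q + 3  ⇒  -4q = -1  ⇒  q = 1/4.

q = 1/4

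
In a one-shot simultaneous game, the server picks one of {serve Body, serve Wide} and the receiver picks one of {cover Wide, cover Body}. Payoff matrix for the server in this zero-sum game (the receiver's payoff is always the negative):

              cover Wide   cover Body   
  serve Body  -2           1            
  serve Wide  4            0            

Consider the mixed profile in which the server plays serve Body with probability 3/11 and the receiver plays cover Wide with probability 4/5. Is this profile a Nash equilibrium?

No

Given the server's mix p = 3/11, the receiver's payoff from cover Wide is -26/11 but from cover Body is -3/11. The receiver strictly prefers cover Body, so the receiver would not mix.
So the proposed profile is not a Nash equilibrium.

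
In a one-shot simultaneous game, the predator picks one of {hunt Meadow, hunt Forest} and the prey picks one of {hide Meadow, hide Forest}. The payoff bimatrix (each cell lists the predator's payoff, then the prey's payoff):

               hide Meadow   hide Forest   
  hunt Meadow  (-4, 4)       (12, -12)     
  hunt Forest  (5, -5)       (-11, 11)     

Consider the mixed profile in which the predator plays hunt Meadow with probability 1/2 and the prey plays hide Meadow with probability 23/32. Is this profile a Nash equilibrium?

Yes

Check the prey's indifference given the predator's mix p = 1/2:
  payoff from hide Meadow = -1/2; payoff from hide Forest = -1/2 — equal.
Check the predator's indifference given the prey's mix q = 23/32:
  payoff from hunt Meadow = 1/2; payoff from hunt Forest = 1/2 — equal.
Both players are indifferent, so neither can profitably deviate.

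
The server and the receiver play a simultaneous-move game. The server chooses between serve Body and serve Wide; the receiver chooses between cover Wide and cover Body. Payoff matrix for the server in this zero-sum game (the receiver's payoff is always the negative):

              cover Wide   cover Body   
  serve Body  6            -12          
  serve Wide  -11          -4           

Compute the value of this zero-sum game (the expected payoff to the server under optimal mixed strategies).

The server's indifference between serve Body and serve Wide determines the receiver's mixing probability q:
  the server's payoff to serve Body: q·6 + (1−q)·(-12) = 18q - 12
  the server's payoff to serve Wide: q·(-11) + (1−q)·(-4) = -7q - 4
  18q - 12 = -7q - 4  ⇒  25q = 8  ⇒  q = 8/25.
The value is the server's expected payoff against this mix (using serve Body): (8/25)·6 + (17/25)·(-12) = -156/25.

v = -156/25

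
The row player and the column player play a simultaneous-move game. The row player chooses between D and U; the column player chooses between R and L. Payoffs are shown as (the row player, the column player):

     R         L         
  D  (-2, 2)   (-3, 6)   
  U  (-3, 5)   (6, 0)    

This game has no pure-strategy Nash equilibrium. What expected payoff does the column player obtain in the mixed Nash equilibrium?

10/3

For the column player to be willing to mix, the column player must be indifferent between R and L, which pins down the row player's mix.
  the column player's expected payoff from R: p·2 + (1−p)·5 = -3p + 5
  the column player's expected payoff from L: p·6 + (1−p)·0 = 6p
  -3p + 5 = 6p  ⇒  -9p = -5  ⇒  p = 5/9.
At equilibrium the column player is indifferent across columns, so the column player's payoff equals the payoff from R: (5/9)·2 + (4/9)·5 = 10/3.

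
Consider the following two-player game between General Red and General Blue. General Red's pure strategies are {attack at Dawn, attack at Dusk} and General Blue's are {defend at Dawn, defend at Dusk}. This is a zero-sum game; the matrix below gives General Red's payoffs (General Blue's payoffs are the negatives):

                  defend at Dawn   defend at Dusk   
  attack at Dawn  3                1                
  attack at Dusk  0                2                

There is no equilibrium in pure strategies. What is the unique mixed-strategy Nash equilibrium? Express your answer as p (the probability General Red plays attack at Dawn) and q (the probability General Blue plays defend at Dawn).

General Red's mix must leave General Blue indifferent between defend at Dawn and defend at Dusk.
  General Blue's expected payoff from defend at Dawn: p·(-3) + (1−p)·0 = -3p
  General Blue's expected payoff from defend at Dusk: p·(-1) + (1−p)·(-2) = p - 2
  -3p = p - 2  ⇒  -4p = -2  ⇒  p = 1/2.
In a mixed equilibrium General Red is indifferent between attack at Dawn and attack at Dusk; this condition fixes q.
  General Red's expected payoff from attack at Dawn: q·3 + (1−q)·1 = 2q + 1
  General Red's expected payoff from attack at Dusk: q·0 + (1−q)·2 = -2q + 2
  2q + 1 = -2q + 2  ⇒  4q = 1  ⇒  q = 1/4.

p = 1/2, q = 1/4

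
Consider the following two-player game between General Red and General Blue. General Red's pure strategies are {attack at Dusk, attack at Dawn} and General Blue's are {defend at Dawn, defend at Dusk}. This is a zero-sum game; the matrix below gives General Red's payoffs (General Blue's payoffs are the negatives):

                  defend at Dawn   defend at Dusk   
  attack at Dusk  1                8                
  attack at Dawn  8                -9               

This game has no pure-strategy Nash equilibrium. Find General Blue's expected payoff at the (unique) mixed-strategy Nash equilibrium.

-73/24

General Red's mix must leave General Blue indifferent between defend at Dawn and defend at Dusk.
  General Blue's payoff to defend at Dawn: p·(-1) + (1−p)·(-8) = 7p - 8
  General Blue's payoff to defend at Dusk: p·(-8) + (1−p)·9 = -17p + 9
  7p - 8 = -17p + 9  ⇒  24p = 17  ⇒  p = 17/24.
At equilibrium General Blue is indifferent across columns, so General Blue's payoff equals the payoff from defend at Dawn: (17/24)·(-1) + (7/24)·(-8) = -73/24.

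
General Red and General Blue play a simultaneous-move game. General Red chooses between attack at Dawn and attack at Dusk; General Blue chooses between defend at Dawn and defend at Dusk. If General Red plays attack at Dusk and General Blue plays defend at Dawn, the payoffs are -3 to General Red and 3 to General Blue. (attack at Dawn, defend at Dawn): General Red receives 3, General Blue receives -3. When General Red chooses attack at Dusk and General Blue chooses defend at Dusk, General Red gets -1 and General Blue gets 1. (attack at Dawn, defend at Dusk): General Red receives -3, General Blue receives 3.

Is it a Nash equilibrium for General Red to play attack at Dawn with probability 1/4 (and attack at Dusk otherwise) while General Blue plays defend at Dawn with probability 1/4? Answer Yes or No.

Check General Blue's indifference given General Red's mix p = 1/4:
  payoff from defend at Dawn = 3/2; payoff from defend at Dusk = 3/2 — equal.
Check General Red's indifference given General Blue's mix q = 1/4:
  payoff from attack at Dawn = -3/2; payoff from attack at Dusk = -3/2 — equal.
Both players are indifferent, so neither can profitably deviate.

Yes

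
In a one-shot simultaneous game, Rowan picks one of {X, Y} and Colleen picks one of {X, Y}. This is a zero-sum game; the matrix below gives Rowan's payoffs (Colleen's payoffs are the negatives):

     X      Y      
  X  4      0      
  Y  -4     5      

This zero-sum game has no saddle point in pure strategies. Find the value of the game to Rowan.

v = 20/13

Set Rowan's expected payoff from X equal to that from Y:
  Rowan's payoff to X: q·4 + (1−q)·0 = 4q
  Rowan's payoff to Y: q·(-4) + (1−q)·5 = -9q + 5
  4q = -9q + 5  ⇒  13q = 5  ⇒  q = 5/13.
The value is Rowan's expected payoff against this mix (using X): (5/13)·4 + (8/13)·0 = 20/13.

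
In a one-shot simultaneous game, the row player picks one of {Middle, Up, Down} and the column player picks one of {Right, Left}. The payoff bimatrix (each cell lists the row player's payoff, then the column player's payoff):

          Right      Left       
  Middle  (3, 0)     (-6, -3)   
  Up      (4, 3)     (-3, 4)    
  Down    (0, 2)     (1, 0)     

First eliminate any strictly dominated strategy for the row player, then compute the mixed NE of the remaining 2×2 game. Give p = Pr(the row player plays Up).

p = 2/3

The row player's strategy Middle is strictly dominated by Up: 4 > 3 and -3 > -6. Eliminate Middle.
In a mixed equilibrium the column player is indifferent between Right and Left; this condition fixes p.
  the column player's payoff from Right: p·3 + (1−p)·2 = p + 2
  the column player's payoff from Left: p·4 + (1−p)·0 = 4p
  p + 2 = 4p  ⇒  -3p = -2  ⇒  p = 2/3.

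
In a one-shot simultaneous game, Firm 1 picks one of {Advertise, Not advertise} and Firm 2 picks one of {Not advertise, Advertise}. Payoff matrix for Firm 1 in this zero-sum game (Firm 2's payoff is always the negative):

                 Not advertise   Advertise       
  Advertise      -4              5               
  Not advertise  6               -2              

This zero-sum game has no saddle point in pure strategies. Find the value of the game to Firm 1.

Firm 1's indifference between Advertise and Not advertise determines Firm 2's mixing probability q:
  Firm 1's payoff to Advertise: q·(-4) + (1−q)·5 = -9q + 5
  Firm 1's payoff to Not advertise: q·6 + (1−q)·(-2) = 8q - 2
  -9q + 5 = 8q - 2  ⇒  -17q = -7  ⇒  q = 7/17.
The value is Firm 1's expected payoff against this mix (using Advertise): (7/17)·(-4) + (10/17)·5 = 22/17.

v = 22/17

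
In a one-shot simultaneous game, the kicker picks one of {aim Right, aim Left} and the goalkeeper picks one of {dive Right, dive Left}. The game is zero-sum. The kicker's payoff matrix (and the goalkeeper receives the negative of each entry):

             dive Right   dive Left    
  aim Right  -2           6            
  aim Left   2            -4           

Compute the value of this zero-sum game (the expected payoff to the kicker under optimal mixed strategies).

The kicker's indifference between aim Right and aim Left determines the goalkeeper's mixing probability q:
  the kicker's payoff from aim Right: q·(-2) + (1−q)·6 = -8q + 6
  the kicker's payoff from aim Left: q·2 + (1−q)·(-4) = 6q - 4
  -8q + 6 = 6q - 4  ⇒  -14q = -10  ⇒  q = 5/7.
The value is the kicker's expected payoff against this mix (using aim Right): (5/7)·(-2) + (2/7)·6 = 2/7.

v = 2/7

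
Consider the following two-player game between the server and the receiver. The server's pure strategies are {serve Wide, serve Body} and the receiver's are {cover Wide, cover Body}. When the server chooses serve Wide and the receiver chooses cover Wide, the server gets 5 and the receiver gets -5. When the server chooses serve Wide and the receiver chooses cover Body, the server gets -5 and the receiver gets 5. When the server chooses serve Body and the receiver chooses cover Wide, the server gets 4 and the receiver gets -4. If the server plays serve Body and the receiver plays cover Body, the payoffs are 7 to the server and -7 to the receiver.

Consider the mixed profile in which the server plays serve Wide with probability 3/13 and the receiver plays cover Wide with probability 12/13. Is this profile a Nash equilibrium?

Yes

Check the receiver's indifference given the server's mix p = 3/13:
  payoff from cover Wide = -55/13; payoff from cover Body = -55/13 — equal.
Check the server's indifference given the receiver's mix q = 12/13:
  payoff from serve Wide = 55/13; payoff from serve Body = 55/13 — equal.
Both players are indifferent, so neither can profitably deviate.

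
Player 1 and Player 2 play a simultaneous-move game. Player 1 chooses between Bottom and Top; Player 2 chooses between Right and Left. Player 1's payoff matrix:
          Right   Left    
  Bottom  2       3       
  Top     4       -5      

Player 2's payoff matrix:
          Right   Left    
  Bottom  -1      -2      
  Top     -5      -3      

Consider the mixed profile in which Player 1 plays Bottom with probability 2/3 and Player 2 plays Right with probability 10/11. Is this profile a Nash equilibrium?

Given Player 2's mix q = 10/11, Player 1's payoff from Bottom is 23/11 but from Top is 35/11. Player 1 strictly prefers Top, so Player 1 would not mix.
So the proposed profile is not a Nash equilibrium.

No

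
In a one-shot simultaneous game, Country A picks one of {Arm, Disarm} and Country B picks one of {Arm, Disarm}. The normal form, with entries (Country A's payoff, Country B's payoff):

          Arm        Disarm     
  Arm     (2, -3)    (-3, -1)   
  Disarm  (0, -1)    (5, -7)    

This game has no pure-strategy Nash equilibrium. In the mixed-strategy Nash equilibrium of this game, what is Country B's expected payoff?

Country B's indifference between Arm and Disarm determines Country A's mixing probability p:
  Country B's expected payoff from Arm: p·(-3) + (1−p)·(-1) = -2p - 1
  Country B's expected payoff from Disarm: p·(-1) + (1−p)·(-7) = 6p - 7
  -2p - 1 = 6p - 7  ⇒  -8p = -6  ⇒  p = 3/4.
At equilibrium Country B is indifferent across columns, so Country B's payoff equals the payoff from Arm: (3/4)·(-3) + (1/4)·(-1) = -5/2.

-5/2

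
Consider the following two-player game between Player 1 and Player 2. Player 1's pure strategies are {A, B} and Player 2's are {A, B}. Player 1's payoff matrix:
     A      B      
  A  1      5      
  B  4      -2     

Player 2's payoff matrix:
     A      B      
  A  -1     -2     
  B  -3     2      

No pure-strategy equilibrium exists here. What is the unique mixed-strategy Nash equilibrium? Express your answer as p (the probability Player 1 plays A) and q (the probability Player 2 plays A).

Player 2's indifference between A and B determines Player 1's mixing probability p:
  Player 2's payoff to A: p·(-1) + (1−p)·(-3) = 2p - 3
  Player 2's payoff to B: p·(-2) + (1−p)·2 = -4p + 2
  2p - 3 = -4p + 2  ⇒  6p = 5  ⇒  p = 5/6.
In a mixed equilibrium Player 1 is indifferent between A and B; this condition fixes q.
  Player 1's payoff to A: q·1 + (1−q)·5 = -4q + 5
  Player 1's payoff to B: q·4 + (1−q)·(-2) = 6q - 2
  -4q + 5 = 6q - 2  ⇒  -10q = -7  ⇒  q = 7/10.

p = 5/6, q = 7/10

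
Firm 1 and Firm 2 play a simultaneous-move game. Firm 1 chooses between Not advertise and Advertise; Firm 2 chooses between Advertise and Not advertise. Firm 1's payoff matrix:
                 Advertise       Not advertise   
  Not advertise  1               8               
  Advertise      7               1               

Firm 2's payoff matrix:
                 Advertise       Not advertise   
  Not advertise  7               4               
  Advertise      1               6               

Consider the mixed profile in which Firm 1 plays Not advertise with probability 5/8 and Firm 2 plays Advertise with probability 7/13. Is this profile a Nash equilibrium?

Yes

Check Firm 2's indifference given Firm 1's mix p = 5/8:
  payoff from Advertise = 19/4; payoff from Not advertise = 19/4 — equal.
Check Firm 1's indifference given Firm 2's mix q = 7/13:
  payoff from Not advertise = 55/13; payoff from Advertise = 55/13 — equal.
Both players are indifferent, so neither can profitably deviate.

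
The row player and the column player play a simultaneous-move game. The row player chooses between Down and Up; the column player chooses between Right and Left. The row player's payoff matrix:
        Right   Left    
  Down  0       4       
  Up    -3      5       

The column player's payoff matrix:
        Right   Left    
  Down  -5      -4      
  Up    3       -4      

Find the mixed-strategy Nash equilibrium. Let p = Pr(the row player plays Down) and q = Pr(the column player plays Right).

p = 7/8, q = 1/4

In a mixed equilibrium the column player is indifferent between Right and Left; this condition fixes p.
  the column player's payoff to Right: p·(-5) + (1−p)·3 = -8p + 3
  the column player's payoff to Left: p·(-4) + (1−p)·(-4) = -4
  -8p + 3 = -4  ⇒  -8p = -7  ⇒  p = 7/8.
In a mixed equilibrium the row player is indifferent between Down and Up; this condition fixes q.
  the row player's expected payoff from Down: q·0 + (1−q)·4 = -4q + 4
  the row player's expected payoff from Up: q·(-3) + (1−q)·5 = -8q + 5
  -4q + 4 = -8q + 5  ⇒  4q = 1  ⇒  q = 1/4.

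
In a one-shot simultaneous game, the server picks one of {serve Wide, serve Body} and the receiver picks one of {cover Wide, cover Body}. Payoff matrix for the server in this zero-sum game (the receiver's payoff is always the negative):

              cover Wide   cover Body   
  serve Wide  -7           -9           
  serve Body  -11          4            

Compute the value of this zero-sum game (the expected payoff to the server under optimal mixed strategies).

v = -127/17

In a mixed equilibrium the server is indifferent between serve Wide and serve Body; this condition fixes q.
  the server's payoff from serve Wide: q·(-7) + (1−q)·(-9) = 2q - 9
  the server's payoff from serve Body: q·(-11) + (1−q)·4 = -15q + 4
  2q - 9 = -15q + 4  ⇒  17q = 13  ⇒  q = 13/17.
The value is the server's expected payoff against this mix (using serve Wide): (13/17)·(-7) + (4/17)·(-9) = -127/17.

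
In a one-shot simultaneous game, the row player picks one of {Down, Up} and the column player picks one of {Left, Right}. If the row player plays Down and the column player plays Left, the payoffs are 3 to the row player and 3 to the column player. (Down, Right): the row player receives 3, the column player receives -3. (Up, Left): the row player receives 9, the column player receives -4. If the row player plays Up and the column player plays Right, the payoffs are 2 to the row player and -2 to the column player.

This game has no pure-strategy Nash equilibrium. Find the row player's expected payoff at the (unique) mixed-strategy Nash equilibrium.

3

The column player's mix must leave the row player indifferent between Down and Up.
  the row player's payoff to Down: q·3 + (1−q)·3 = 3
  the row player's payoff to Up: q·9 + (1−q)·2 = 7q + 2
  3 = 7q + 2  ⇒  -7q = -1  ⇒  q = 1/7.
At equilibrium the row player is indifferent across rows, so the row player's payoff equals the payoff from Down: (1/7)·3 + (6/7)·3 = 3.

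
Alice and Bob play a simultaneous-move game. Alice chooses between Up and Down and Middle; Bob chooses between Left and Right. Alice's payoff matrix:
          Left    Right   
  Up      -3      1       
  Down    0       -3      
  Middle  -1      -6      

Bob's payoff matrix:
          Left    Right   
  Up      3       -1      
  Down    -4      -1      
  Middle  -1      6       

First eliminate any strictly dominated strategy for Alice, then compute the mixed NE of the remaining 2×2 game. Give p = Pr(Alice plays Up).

Alice's strategy Middle is strictly dominated by Down: 0 > -1 and -3 > -6. Eliminate Middle.
For Bob to be willing to mix, Bob must be indifferent between Left and Right, which pins down Alice's mix.
  Bob's payoff to Left: p·3 + (1−p)·(-4) = 7p - 4
  Bob's payoff to Right: p·(-1) + (1−p)·(-1) = -1
  7p - 4 = -1  ⇒  7p = 3  ⇒  p = 3/7.

p = 3/7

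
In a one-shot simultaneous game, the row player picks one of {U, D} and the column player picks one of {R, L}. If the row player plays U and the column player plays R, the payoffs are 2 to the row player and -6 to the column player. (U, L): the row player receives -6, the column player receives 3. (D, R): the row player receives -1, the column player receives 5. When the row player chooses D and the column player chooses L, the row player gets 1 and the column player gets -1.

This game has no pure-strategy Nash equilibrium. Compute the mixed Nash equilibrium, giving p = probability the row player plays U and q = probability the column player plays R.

p = 2/5, q = 7/10

Set the column player's expected payoff from R equal to that from L:
  the column player's payoff from R: p·(-6) + (1−p)·5 = -11p + 5
  the column player's payoff from L: p·3 + (1−p)·(-1) = 4p - 1
  -11p + 5 = 4p - 1  ⇒  -15p = -6  ⇒  p = 2/5.
Set the row player's expected payoff from U equal to that from D:
  the row player's payoff from U: q·2 + (1−q)·(-6) = 8q - 6
  the row player's payoff from D: q·(-1) + (1−q)·1 = -2q + 1
  8q - 6 = -2q + 1  ⇒  10q = 7  ⇒  q = 7/10.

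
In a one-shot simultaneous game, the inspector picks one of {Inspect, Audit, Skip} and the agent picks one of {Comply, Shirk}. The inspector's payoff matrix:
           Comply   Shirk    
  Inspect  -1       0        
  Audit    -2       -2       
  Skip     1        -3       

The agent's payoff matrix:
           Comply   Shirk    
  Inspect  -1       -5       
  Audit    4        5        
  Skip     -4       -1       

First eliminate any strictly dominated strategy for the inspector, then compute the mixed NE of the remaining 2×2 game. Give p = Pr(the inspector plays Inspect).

p = 3/7

The inspector's strategy Audit is strictly dominated by Inspect: -1 > -2 and 0 > -2. Eliminate Audit.
For the agent to be willing to mix, the agent must be indifferent between Comply and Shirk, which pins down the inspector's mix.
  the agent's payoff from Comply: p·(-1) + (1−p)·(-4) = 3p - 4
  the agent's payoff from Shirk: p·(-5) + (1−p)·(-1) = -4p - 1
  3p - 4 = -4p - 1  ⇒  7p = 3  ⇒  p = 3/7.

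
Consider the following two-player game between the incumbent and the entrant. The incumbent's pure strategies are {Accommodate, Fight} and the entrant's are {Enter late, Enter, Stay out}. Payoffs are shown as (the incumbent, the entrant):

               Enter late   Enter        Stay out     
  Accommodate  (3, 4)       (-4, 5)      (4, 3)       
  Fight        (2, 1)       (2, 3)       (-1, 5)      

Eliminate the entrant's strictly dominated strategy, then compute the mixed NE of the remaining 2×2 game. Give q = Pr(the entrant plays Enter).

q = 5/11

The entrant's strategy Enter late is strictly dominated by Enter: 5 > 4 and 3 > 1. Eliminate Enter late.
Set the incumbent's expected payoff from Accommodate equal to that from Fight:
  the incumbent's payoff from Accommodate: q·(-4) + (1−q)·4 = -8q + 4
  the incumbent's payoff from Fight: q·2 + (1−q)·(-1) = 3q - 1
  -8q + 4 = 3q - 1  ⇒  -11q = -5  ⇒  q = 5/11.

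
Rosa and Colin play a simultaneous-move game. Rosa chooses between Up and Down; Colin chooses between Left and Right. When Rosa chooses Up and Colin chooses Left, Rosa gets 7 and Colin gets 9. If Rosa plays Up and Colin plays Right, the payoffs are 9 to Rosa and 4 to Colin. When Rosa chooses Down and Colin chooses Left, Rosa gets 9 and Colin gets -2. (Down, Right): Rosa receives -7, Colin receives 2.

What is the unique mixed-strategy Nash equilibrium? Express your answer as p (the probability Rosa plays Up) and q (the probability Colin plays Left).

p = 4/9, q = 8/9

In a mixed equilibrium Colin is indifferent between Left and Right; this condition fixes p.
  Colin's expected payoff from Left: p·9 + (1−p)·(-2) = 11p - 2
  Colin's expected payoff from Right: p·4 + (1−p)·2 = 2p + 2
  11p - 2 = 2p + 2  ⇒  9p = 4  ⇒  p = 4/9.
Colin's mix must leave Rosa indifferent between Up and Down.
  Rosa's expected payoff from Up: q·7 + (1−q)·9 = -2q + 9
  Rosa's expected payoff from Down: q·9 + (1−q)·(-7) = 16q - 7
  -2q + 9 = 16q - 7  ⇒  -18q = -16  ⇒  q = 8/9.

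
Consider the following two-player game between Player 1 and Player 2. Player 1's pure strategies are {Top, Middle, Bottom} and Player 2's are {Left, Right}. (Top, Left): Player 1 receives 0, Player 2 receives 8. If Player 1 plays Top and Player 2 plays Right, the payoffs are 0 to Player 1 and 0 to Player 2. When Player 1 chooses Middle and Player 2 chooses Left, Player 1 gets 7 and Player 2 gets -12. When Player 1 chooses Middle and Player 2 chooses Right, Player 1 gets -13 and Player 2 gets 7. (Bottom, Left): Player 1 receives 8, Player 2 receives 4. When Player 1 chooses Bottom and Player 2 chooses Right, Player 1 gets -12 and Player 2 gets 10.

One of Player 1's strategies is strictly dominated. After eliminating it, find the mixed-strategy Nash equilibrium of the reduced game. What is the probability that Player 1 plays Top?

p = 3/7

Player 1's strategy Middle is strictly dominated by Bottom: 8 > 7 and -12 > -13. Eliminate Middle.
In a mixed equilibrium Player 2 is indifferent between Left and Right; this condition fixes p.
  Player 2's payoff to Left: p·8 + (1−p)·4 = 4p + 4
  Player 2's payoff to Right: p·0 + (1−p)·10 = -10p + 10
  4p + 4 = -10p + 10  ⇒  14p = 6  ⇒  p = 3/7.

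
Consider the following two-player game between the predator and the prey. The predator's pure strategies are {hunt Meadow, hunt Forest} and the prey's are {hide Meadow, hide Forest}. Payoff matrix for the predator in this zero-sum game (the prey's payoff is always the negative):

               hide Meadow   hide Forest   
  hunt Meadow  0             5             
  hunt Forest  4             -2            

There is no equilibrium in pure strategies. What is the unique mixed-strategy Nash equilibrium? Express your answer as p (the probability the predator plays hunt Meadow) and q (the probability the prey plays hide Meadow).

p = 6/11, q = 7/11

The prey's indifference between hide Meadow and hide Forest determines the predator's mixing probability p:
  the prey's payoff from hide Meadow: p·0 + (1−p)·(-4) = 4p - 4
  the prey's payoff from hide Forest: p·(-5) + (1−p)·2 = -7p + 2
  4p - 4 = -7p + 2  ⇒  11p = 6  ⇒  p = 6/11.
In a mixed equilibrium the predator is indifferent between hunt Meadow and hunt Forest; this condition fixes q.
  the predator's payoff from hunt Meadow: q·0 + (1−q)·5 = -5q + 5
  the predator's payoff from hunt Forest: q·4 + (1−q)·(-2) = 6q - 2
  -5q + 5 = 6q - 2  ⇒  -11q = -7  ⇒  q = 7/11.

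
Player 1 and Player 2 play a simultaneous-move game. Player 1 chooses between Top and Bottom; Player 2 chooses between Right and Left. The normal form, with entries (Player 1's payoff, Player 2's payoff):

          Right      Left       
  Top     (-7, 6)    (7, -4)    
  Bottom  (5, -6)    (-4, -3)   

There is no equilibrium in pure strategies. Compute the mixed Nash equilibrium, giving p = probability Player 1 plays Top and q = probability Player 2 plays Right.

For Player 2 to be willing to mix, Player 2 must be indifferent between Right and Left, which pins down Player 1's mix.
  Player 2's payoff to Right: p·6 + (1−p)·(-6) = 12p - 6
  Player 2's payoff to Left: p·(-4) + (1−p)·(-3) = -p - 3
  12p - 6 = -p - 3  ⇒  13p = 3  ⇒  p = 3/13.
For Player 1 to be willing to mix, Player 1 must be indifferent between Top and Bottom, which pins down Player 2's mix.
  Player 1's expected payoff from Top: q·(-7) + (1−q)·7 = -14q + 7
  Player 1's expected payoff from Bottom: q·5 + (1−q)·(-4) = 9q - 4
  -14q + 7 = 9q - 4  ⇒  -23q = -11  ⇒  q = 11/23.

p = 3/13, q = 11/23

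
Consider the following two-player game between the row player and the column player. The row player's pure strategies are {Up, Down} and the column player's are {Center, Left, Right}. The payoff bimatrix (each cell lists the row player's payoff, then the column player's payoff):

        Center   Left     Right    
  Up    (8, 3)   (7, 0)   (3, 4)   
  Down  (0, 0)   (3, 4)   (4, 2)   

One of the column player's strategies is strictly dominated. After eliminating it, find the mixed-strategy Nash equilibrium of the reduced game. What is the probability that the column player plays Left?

The column player's strategy Center is strictly dominated by Right: 4 > 3 and 2 > 0. Eliminate Center.
For the row player to be willing to mix, the row player must be indifferent between Up and Down, which pins down the column player's mix.
  the row player's expected payoff from Up: q·7 + (1−q)·3 = 4q + 3
  the row player's expected payoff from Down: q·3 + (1−q)·4 = -q + 4
  4q + 3 = -q + 4  ⇒  5q = 1  ⇒  q = 1/5.

q = 1/5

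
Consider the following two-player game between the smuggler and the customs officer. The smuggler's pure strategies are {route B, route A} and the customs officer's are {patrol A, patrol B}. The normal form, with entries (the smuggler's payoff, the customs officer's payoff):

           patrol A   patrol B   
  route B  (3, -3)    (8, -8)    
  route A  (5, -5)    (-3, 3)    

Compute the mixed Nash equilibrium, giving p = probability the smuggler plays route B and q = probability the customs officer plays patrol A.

p = 8/13, q = 11/13

The smuggler's mix must leave the customs officer indifferent between patrol A and patrol B.
  the customs officer's payoff to patrol A: p·(-3) + (1−p)·(-5) = 2p - 5
  the customs officer's payoff to patrol B: p·(-8) + (1−p)·3 = -11p + 3
  2p - 5 = -11p + 3  ⇒  13p = 8  ⇒  p = 8/13.
In a mixed equilibrium the smuggler is indifferent between route B and route A; this condition fixes q.
  the smuggler's payoff from route B: q·3 + (1−q)·8 = -5q + 8
  the smuggler's payoff from route A: q·5 + (1−q)·(-3) = 8q - 3
  -5q + 8 = 8q - 3  ⇒  -13q = -11  ⇒  q = 11/13.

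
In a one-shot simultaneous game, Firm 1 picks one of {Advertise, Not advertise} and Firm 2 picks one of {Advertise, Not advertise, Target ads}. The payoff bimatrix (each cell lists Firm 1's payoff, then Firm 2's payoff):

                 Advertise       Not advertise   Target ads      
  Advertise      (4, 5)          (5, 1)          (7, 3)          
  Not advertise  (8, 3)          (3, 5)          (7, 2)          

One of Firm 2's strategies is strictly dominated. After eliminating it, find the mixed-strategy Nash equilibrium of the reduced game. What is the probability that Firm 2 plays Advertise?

q = 1/3

Firm 2's strategy Target ads is strictly dominated by Advertise: 5 > 3 and 3 > 2. Eliminate Target ads.
Firm 2's mix must leave Firm 1 indifferent between Advertise and Not advertise.
  Firm 1's expected payoff from Advertise: q·4 + (1−q)·5 = -q + 5
  Firm 1's expected payoff from Not advertise: q·8 + (1−q)·3 = 5q + 3
  -q + 5 = 5q + 3  ⇒  -6q = -2  ⇒  q = 1/3.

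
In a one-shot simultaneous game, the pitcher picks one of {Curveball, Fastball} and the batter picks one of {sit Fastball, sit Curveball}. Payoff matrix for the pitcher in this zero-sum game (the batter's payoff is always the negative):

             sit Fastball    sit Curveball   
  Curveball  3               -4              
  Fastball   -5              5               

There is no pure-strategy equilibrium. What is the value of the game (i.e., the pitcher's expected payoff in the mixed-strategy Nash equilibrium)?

The batter's mix must leave the pitcher indifferent between Curveball and Fastball.
  the pitcher's expected payoff from Curveball: q·3 + (1−q)·(-4) = 7q - 4
  the pitcher's expected payoff from Fastball: q·(-5) + (1−q)·5 = -10q + 5
  7q - 4 = -10q + 5  ⇒  17q = 9  ⇒  q = 9/17.
The value is the pitcher's expected payoff against this mix (using Curveball): (9/17)·3 + (8/17)·(-4) = -5/17.

v = -5/17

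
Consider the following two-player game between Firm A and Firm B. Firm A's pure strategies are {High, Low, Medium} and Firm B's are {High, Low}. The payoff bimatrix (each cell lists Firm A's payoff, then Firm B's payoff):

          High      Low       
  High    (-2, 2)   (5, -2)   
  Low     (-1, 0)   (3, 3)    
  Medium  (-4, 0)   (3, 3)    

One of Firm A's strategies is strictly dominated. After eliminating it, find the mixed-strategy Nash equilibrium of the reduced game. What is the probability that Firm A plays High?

Firm A's strategy Medium is strictly dominated by High: -2 > -4 and 5 > 3. Eliminate Medium.
Firm A's mix must leave Firm B indifferent between High and Low.
  Firm B's expected payoff from High: p·2 + (1−p)·0 = 2p
  Firm B's expected payoff from Low: p·(-2) + (1−p)·3 = -5p + 3
  2p = -5p + 3  ⇒  7p = 3  ⇒  p = 3/7.

p = 3/7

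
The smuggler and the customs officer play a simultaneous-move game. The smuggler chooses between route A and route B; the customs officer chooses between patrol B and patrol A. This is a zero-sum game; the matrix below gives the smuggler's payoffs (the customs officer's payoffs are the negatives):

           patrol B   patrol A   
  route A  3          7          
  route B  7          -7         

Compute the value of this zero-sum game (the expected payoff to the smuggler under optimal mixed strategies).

v = 35/9

The smuggler's indifference between route A and route B determines the customs officer's mixing probability q:
  the smuggler's expected payoff from route A: q·3 + (1−q)·7 = -4q + 7
  the smuggler's expected payoff from route B: q·7 + (1−q)·(-7) = 14q - 7
  -4q + 7 = 14q - 7  ⇒  -18q = -14  ⇒  q = 7/9.
The value is the smuggler's expected payoff against this mix (using route A): (7/9)·3 + (2/9)·7 = 35/9.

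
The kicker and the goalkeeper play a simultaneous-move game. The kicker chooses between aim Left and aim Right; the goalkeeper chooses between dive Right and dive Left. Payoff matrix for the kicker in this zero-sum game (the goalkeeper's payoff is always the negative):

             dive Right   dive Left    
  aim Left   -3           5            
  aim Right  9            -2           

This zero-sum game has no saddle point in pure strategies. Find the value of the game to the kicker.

v = 39/19

The goalkeeper's mix must leave the kicker indifferent between aim Left and aim Right.
  the kicker's payoff to aim Left: q·(-3) + (1−q)·5 = -8q + 5
  the kicker's payoff to aim Right: q·9 + (1−q)·(-2) = 11q - 2
  -8q + 5 = 11q - 2  ⇒  -19q = -7  ⇒  q = 7/19.
The value is the kicker's expected payoff against this mix (using aim Left): (7/19)·(-3) + (12/19)·5 = 39/19.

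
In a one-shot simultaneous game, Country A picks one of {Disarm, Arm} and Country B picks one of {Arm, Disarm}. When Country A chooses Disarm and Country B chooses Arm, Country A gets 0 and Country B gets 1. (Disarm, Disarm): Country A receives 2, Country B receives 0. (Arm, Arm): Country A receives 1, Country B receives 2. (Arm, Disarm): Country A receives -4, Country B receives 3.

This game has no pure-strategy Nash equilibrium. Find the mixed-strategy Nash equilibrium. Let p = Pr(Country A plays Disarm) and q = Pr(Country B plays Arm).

p = 1/2, q = 6/7

For Country B to be willing to mix, Country B must be indifferent between Arm and Disarm, which pins down Country A's mix.
  Country B's payoff to Arm: p·1 + (1−p)·2 = -p + 2
  Country B's payoff to Disarm: p·0 + (1−p)·3 = -3p + 3
  -p + 2 = -3p + 3  ⇒  2p = 1  ⇒  p = 1/2.
Set Country A's expected payoff from Disarm equal to that from Arm:
  Country A's expected payoff from Disarm: q·0 + (1−q)·2 = -2q + 2
  Country A's expected payoff from Arm: q·1 + (1−q)·(-4) = 5q - 4
  -2q + 2 = 5q - 4  ⇒  -7q = -6  ⇒  q = 6/7.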